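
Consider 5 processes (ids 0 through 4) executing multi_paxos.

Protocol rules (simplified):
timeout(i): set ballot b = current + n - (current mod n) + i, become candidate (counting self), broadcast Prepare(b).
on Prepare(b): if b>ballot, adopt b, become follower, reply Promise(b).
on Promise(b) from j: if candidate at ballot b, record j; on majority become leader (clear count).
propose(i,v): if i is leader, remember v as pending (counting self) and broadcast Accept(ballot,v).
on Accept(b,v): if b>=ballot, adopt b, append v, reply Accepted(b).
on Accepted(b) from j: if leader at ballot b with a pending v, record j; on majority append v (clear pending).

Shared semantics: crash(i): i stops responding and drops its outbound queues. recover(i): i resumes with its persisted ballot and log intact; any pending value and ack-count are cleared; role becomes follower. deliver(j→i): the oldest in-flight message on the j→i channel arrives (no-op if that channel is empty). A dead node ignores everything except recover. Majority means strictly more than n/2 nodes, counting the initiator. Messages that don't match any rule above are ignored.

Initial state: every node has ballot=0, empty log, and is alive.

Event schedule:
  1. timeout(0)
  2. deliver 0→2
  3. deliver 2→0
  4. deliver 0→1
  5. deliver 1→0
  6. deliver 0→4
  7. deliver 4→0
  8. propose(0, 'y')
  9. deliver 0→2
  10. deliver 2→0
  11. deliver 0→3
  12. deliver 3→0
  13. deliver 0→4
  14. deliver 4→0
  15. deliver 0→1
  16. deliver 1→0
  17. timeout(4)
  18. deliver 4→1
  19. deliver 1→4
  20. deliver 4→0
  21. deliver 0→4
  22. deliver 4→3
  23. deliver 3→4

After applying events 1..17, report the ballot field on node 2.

5

after 1 — timeout(0): n0:cand/b5/[-]
after 2 — deliver 0→2: n2:foll/b5/[-]
after 3 — deliver 2→0: ·
after 4 — deliver 0→1: n1:foll/b5/[-]
after 5 — deliver 1→0: n0:lead/b5/[-]
after 6 — deliver 0→4: n4:foll/b5/[-]
after 7 — deliver 4→0: ·
after 8 — propose(0,'y'): ·
after 9 — deliver 0→2: n2:foll/b5/[y]
after 10 — deliver 2→0: ·
after 11 — deliver 0→3: n3:foll/b5/[-]
after 12 — deliver 3→0: ·
after 13 — deliver 0→4: n4:foll/b5/[y]
after 14 — deliver 4→0: n0:lead/b5/[y]
after 15 — deliver 0→1: n1:foll/b5/[y]
after 16 — deliver 1→0: ·
after 17 — timeout(4): n4:cand/b14/[y]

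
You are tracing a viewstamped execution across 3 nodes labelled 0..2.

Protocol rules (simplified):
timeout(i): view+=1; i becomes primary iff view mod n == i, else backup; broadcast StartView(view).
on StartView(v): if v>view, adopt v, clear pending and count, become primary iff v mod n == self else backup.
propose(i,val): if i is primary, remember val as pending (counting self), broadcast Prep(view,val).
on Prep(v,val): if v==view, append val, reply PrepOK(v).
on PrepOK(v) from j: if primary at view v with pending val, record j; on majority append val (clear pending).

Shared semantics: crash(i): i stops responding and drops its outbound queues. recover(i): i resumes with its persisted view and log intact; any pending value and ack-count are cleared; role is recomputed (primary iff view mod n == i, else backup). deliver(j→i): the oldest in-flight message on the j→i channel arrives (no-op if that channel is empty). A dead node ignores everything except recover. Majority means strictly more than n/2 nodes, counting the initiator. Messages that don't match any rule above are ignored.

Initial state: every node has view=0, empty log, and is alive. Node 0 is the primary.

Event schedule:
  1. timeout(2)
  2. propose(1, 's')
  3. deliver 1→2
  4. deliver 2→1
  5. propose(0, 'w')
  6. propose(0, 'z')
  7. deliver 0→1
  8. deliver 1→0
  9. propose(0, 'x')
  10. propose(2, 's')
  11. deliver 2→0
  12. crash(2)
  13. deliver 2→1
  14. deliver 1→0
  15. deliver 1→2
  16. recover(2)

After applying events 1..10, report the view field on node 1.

after 1 — timeout(2): n2:back/v1/[-]
after 2 — propose(1,'s'): ·
after 3 — deliver 1→2: ·
after 4 — deliver 2→1: n1:prim/v1/[-]
after 5 — propose(0,'w'): ·
after 6 — propose(0,'z'): ·
after 7 — deliver 0→1: ·
after 8 — deliver 1→0: ·
after 9 — propose(0,'x'): ·
after 10 — propose(2,'s'): ·

1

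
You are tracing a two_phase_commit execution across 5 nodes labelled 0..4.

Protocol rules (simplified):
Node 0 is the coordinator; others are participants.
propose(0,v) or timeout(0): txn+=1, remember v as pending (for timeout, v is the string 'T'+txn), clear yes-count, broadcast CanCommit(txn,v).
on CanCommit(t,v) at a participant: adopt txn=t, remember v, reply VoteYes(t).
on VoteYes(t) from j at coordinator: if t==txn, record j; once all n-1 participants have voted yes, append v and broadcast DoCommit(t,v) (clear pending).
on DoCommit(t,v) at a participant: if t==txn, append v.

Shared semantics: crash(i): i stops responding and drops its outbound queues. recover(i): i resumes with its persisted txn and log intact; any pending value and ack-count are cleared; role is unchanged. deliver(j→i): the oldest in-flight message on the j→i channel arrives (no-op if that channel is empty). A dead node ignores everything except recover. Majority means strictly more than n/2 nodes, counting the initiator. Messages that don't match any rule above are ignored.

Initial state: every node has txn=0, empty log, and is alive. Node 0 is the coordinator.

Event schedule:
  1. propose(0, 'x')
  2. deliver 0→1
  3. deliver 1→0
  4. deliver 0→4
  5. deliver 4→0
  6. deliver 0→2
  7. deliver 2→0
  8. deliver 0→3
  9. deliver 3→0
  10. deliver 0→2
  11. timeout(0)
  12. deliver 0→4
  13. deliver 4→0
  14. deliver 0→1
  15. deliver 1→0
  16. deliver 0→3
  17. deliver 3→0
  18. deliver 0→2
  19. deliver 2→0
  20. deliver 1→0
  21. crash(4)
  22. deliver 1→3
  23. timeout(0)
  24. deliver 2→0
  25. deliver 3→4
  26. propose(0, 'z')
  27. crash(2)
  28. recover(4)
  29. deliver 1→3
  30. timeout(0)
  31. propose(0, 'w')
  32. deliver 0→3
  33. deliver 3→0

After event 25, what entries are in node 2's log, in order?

x

step 1 propose(0,'x'): 0={coor,t=1,log=-}
step 2 deliver 0→1: 1={part,t=1,log=-}
step 3 deliver 1→0: —
step 4 deliver 0→4: 4={part,t=1,log=-}
step 5 deliver 4→0: —
step 6 deliver 0→2: 2={part,t=1,log=-}
step 7 deliver 2→0: —
step 8 deliver 0→3: 3={part,t=1,log=-}
step 9 deliver 3→0: 0={coor,t=1,log=x}
step 10 deliver 0→2: 2={part,t=1,log=x}
step 11 timeout(0): 0={coor,t=2,log=x}
step 12 deliver 0→4: 4={part,t=1,log=x}
step 13 deliver 4→0: —
step 14 deliver 0→1: 1={part,t=1,log=x}
step 15 deliver 1→0: —
step 16 deliver 0→3: 3={part,t=1,log=x}
step 17 deliver 3→0: —
step 18 deliver 0→2: 2={part,t=2,log=x}
step 19 deliver 2→0: —
step 20 deliver 1→0: —
step 21 crash(4): 4={✗part,t=1,log=x}
step 22 deliver 1→3: —
step 23 timeout(0): 0={coor,t=3,log=x}
step 24 deliver 2→0: —
step 25 deliver 3→4: —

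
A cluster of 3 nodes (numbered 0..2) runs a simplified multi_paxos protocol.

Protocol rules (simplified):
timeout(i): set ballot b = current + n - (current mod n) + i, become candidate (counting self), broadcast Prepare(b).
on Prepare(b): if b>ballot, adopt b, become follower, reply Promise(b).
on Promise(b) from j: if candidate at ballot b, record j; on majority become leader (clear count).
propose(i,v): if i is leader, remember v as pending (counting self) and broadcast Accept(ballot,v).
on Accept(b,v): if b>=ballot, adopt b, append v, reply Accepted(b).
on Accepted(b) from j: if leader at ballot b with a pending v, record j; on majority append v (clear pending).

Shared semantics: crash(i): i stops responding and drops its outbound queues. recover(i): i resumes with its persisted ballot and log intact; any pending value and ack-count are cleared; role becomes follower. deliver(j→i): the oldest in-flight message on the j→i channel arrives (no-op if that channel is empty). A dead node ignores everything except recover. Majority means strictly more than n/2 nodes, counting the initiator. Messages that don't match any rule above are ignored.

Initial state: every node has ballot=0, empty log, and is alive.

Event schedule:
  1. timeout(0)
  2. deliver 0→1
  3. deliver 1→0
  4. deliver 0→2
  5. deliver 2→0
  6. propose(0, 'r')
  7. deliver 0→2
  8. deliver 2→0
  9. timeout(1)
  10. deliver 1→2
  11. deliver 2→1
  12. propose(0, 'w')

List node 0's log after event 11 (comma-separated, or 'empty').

r

after 1 — timeout(0): n0:cand/b3/[-]
after 2 — deliver 0→1: n1:foll/b3/[-]
after 3 — deliver 1→0: n0:lead/b3/[-]
after 4 — deliver 0→2: n2:foll/b3/[-]
after 5 — deliver 2→0: ·
after 6 — propose(0,'r'): ·
after 7 — deliver 0→2: n2:foll/b3/[r]
after 8 — deliver 2→0: n0:lead/b3/[r]
after 9 — timeout(1): n1:cand/b7/[-]
after 10 — deliver 1→2: n2:foll/b7/[r]
after 11 — deliver 2→1: n1:lead/b7/[-]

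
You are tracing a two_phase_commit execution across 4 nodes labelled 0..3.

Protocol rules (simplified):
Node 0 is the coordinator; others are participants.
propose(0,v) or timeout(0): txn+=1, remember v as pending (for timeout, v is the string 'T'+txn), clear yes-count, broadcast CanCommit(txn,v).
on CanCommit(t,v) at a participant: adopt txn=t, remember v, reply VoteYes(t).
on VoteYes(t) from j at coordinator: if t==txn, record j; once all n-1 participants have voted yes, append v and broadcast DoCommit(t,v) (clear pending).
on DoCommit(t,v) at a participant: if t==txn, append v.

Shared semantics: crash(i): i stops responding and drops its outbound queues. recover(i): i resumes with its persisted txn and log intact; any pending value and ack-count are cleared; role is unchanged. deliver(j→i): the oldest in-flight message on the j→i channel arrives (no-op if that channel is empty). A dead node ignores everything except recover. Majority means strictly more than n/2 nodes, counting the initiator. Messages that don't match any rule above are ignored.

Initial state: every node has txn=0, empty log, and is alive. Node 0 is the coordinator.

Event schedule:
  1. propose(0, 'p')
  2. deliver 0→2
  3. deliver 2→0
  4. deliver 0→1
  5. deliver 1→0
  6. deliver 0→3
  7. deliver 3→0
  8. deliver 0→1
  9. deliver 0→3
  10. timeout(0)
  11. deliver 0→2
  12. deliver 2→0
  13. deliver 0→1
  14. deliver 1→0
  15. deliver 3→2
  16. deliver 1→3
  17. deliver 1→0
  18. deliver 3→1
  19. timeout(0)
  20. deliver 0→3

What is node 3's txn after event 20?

2

1. propose(0,'p'):  <0:coor t1 ->
2. deliver 0→2:  <2:part t1 ->
3. deliver 2→0:  nop
4. deliver 0→1:  <1:part t1 ->
5. deliver 1→0:  nop
6. deliver 0→3:  <3:part t1 ->
7. deliver 3→0:  <0:coor t1 p>
8. deliver 0→1:  <1:part t1 p>
9. deliver 0→3:  <3:part t1 p>
10. timeout(0):  <0:coor t2 p>
11. deliver 0→2:  <2:part t1 p>
12. deliver 2→0:  nop
13. deliver 0→1:  <1:part t2 p>
14. deliver 1→0:  nop
15. deliver 3→2:  nop
16. deliver 1→3:  nop
17. deliver 1→0:  nop
18. deliver 3→1:  nop
19. timeout(0):  <0:coor t3 p>
20. deliver 0→3:  <3:part t2 p>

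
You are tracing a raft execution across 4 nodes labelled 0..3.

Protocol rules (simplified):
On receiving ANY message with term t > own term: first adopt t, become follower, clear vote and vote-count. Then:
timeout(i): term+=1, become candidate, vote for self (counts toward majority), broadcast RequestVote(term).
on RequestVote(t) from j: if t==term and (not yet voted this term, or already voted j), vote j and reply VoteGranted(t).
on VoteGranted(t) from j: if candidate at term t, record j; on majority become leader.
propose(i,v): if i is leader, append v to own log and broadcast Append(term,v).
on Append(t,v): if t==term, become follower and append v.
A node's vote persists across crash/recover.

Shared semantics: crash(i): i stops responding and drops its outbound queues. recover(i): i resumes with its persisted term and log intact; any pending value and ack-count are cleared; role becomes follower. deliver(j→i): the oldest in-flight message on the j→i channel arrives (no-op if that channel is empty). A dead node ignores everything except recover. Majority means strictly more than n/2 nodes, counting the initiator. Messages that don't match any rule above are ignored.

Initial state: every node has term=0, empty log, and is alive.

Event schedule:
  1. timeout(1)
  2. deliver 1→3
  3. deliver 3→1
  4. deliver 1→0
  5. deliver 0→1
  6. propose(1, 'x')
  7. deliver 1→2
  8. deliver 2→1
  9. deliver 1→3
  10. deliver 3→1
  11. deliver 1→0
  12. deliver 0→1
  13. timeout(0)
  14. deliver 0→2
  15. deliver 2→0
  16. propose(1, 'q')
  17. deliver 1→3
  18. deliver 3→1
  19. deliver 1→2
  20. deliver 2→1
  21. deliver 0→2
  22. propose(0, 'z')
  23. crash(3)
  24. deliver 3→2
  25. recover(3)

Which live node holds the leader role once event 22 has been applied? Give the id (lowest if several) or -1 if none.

[1] timeout(1) → N1(cand t1 [-])
[2] deliver 1→3 → N3(foll t1 [-])
[3] deliver 3→1 → ∅
[4] deliver 1→0 → N0(foll t1 [-])
[5] deliver 0→1 → N1(lead t1 [-])
[6] propose(1,'x') → N1(lead t1 [x])
[7] deliver 1→2 → N2(foll t1 [-])
[8] deliver 2→1 → ∅
[9] deliver 1→3 → N3(foll t1 [x])
[10] deliver 3→1 → ∅
[11] deliver 1→0 → N0(foll t1 [x])
[12] deliver 0→1 → ∅
[13] timeout(0) → N0(cand t2 [x])
[14] deliver 0→2 → N2(foll t2 [-])
[15] deliver 2→0 → ∅
[16] propose(1,'q') → N1(lead t1 [x,q])
[17] deliver 1→3 → N3(foll t1 [x,q])
[18] deliver 3→1 → ∅
[19] deliver 1→2 → ∅
[20] deliver 2→1 → ∅
[21] deliver 0→2 → ∅
[22] propose(0,'z') → ∅

1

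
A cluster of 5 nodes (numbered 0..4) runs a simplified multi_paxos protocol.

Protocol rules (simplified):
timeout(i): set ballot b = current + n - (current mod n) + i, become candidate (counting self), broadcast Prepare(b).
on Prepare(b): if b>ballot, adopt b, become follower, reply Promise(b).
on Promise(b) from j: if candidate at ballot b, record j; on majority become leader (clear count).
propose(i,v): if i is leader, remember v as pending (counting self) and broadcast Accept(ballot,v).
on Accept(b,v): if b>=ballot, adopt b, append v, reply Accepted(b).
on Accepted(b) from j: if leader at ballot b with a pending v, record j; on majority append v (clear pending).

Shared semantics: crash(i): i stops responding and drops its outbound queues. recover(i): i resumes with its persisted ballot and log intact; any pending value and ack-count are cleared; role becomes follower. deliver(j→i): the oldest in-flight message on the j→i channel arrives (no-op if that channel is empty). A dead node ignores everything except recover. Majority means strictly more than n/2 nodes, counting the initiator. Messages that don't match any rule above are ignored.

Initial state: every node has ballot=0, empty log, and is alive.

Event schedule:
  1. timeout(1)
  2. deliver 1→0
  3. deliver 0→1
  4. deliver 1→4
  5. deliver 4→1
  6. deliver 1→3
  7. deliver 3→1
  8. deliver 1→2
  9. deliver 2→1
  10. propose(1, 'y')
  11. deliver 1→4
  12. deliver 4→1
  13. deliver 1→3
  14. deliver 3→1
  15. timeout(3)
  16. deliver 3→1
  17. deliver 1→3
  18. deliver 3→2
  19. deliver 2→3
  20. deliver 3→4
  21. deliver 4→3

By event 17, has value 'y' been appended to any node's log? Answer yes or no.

yes

e1 timeout(1): 1[cand,b=6,-]
e2 deliver 1→0: 0[foll,b=6,-]
e3 deliver 0→1: ·
e4 deliver 1→4: 4[foll,b=6,-]
e5 deliver 4→1: 1[lead,b=6,-]
e6 deliver 1→3: 3[foll,b=6,-]
e7 deliver 3→1: ·
e8 deliver 1→2: 2[foll,b=6,-]
e9 deliver 2→1: ·
e10 propose(1,'y'): ·
e11 deliver 1→4: 4[foll,b=6,y]
e12 deliver 4→1: ·
e13 deliver 1→3: 3[foll,b=6,y]
e14 deliver 3→1: 1[lead,b=6,y]
e15 timeout(3): 3[cand,b=13,y]
e16 deliver 3→1: 1[foll,b=13,y]
e17 deliver 1→3: ·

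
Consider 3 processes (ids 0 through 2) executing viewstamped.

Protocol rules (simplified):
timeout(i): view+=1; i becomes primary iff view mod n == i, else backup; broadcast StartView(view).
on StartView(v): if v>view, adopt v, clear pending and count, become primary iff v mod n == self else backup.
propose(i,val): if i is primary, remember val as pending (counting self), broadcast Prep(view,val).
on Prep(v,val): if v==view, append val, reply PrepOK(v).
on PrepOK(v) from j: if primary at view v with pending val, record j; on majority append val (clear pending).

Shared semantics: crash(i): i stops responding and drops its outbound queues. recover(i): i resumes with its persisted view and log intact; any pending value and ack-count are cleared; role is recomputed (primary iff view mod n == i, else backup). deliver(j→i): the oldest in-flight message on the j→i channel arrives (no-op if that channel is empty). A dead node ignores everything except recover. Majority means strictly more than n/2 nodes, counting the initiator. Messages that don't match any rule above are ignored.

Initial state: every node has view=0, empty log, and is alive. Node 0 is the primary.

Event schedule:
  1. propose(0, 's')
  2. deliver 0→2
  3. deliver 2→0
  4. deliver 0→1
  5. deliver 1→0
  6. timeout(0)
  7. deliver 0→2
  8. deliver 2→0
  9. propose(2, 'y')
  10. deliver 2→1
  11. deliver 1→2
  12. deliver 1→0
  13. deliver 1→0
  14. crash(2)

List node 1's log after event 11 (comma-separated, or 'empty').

s

after 1 — propose(0,'s'): ·
after 2 — deliver 0→2: n2:back/v0/[s]
after 3 — deliver 2→0: n0:prim/v0/[s]
after 4 — deliver 0→1: n1:back/v0/[s]
after 5 — deliver 1→0: ·
after 6 — timeout(0): n0:back/v1/[s]
after 7 — deliver 0→2: n2:back/v1/[s]
after 8 — deliver 2→0: ·
after 9 — propose(2,'y'): ·
after 10 — deliver 2→1: ·
after 11 — deliver 1→2: ·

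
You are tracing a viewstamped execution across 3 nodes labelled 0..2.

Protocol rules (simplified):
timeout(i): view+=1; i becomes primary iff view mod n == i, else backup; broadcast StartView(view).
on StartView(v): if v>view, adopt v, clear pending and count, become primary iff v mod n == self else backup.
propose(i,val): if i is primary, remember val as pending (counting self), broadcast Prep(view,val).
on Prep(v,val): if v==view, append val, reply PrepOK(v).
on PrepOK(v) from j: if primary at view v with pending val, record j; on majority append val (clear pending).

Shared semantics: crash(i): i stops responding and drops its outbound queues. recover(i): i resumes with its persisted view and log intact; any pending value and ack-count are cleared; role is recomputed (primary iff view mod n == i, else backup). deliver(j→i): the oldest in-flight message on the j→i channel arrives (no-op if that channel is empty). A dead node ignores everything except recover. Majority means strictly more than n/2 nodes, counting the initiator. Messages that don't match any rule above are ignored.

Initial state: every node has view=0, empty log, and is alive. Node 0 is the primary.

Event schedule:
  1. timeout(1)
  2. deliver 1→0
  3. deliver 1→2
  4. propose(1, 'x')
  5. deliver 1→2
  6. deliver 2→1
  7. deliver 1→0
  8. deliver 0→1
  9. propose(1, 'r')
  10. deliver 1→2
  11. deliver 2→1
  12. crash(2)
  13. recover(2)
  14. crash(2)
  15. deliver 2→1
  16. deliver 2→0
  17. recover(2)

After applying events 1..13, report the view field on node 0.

1

e1 timeout(1): 1[prim,v=1,-]
e2 deliver 1→0: 0[back,v=1,-]
e3 deliver 1→2: 2[back,v=1,-]
e4 propose(1,'x'): ·
e5 deliver 1→2: 2[back,v=1,x]
e6 deliver 2→1: 1[prim,v=1,x]
e7 deliver 1→0: 0[back,v=1,x]
e8 deliver 0→1: ·
e9 propose(1,'r'): ·
e10 deliver 1→2: 2[back,v=1,x,r]
e11 deliver 2→1: 1[prim,v=1,x,r]
e12 crash(2): 2[✗back,v=1,x,r]
e13 recover(2): 2[back,v=1,x,r]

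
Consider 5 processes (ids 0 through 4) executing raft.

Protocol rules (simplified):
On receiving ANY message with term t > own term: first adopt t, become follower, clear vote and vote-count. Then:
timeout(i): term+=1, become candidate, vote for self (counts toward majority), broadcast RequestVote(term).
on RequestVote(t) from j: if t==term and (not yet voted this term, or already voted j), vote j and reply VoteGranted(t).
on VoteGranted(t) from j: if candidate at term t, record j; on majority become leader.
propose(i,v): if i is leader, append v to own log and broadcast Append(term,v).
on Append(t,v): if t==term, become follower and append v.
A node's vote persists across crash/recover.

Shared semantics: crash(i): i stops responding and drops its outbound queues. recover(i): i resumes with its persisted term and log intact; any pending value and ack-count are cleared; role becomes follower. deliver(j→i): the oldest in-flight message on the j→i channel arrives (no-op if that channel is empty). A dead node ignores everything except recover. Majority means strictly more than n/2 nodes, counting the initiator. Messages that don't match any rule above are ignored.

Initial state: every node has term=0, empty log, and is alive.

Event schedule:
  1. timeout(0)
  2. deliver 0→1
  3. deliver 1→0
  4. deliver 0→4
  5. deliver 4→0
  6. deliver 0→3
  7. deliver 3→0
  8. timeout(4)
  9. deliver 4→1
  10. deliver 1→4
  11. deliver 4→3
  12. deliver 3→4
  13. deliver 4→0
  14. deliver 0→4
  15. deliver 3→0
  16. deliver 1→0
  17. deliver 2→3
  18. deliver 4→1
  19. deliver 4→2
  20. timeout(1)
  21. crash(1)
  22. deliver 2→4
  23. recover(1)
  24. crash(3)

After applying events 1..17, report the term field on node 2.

0

1. timeout(0):  <0:cand t1 ->
2. deliver 0→1:  <1:foll t1 ->
3. deliver 1→0:  nop
4. deliver 0→4:  <4:foll t1 ->
5. deliver 4→0:  <0:lead t1 ->
6. deliver 0→3:  <3:foll t1 ->
7. deliver 3→0:  nop
8. timeout(4):  <4:cand t2 ->
9. deliver 4→1:  <1:foll t2 ->
10. deliver 1→4:  nop
11. deliver 4→3:  <3:foll t2 ->
12. deliver 3→4:  <4:lead t2 ->
13. deliver 4→0:  <0:foll t2 ->
14. deliver 0→4:  nop
15. deliver 3→0:  nop
16. deliver 1→0:  nop
17. deliver 2→3:  nop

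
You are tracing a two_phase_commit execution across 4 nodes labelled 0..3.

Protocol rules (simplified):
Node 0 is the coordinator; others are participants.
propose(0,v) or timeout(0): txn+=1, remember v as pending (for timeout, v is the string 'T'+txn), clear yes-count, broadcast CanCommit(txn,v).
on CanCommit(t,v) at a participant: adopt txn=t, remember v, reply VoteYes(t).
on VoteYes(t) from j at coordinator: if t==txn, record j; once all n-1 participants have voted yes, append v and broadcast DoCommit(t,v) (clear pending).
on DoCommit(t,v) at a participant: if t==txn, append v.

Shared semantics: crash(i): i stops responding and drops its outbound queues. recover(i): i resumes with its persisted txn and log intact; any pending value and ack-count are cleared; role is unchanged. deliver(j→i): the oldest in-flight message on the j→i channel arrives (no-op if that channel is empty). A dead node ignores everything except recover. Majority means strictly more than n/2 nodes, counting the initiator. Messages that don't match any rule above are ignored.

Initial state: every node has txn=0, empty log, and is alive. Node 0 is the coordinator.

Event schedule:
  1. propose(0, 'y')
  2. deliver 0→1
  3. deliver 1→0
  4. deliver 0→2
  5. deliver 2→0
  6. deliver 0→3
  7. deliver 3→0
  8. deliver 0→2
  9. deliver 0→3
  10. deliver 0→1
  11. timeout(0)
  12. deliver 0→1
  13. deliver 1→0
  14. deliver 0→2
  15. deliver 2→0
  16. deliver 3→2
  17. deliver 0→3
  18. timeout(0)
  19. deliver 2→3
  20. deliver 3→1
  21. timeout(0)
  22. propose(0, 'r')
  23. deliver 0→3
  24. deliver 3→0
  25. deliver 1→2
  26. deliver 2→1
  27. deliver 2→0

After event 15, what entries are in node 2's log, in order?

y

after 1 — propose(0,'y'): n0:coor/t1/[-]
after 2 — deliver 0→1: n1:part/t1/[-]
after 3 — deliver 1→0: ·
after 4 — deliver 0→2: n2:part/t1/[-]
after 5 — deliver 2→0: ·
after 6 — deliver 0→3: n3:part/t1/[-]
after 7 — deliver 3→0: n0:coor/t1/[y]
after 8 — deliver 0→2: n2:part/t1/[y]
after 9 — deliver 0→3: n3:part/t1/[y]
after 10 — deliver 0→1: n1:part/t1/[y]
after 11 — timeout(0): n0:coor/t2/[y]
after 12 — deliver 0→1: n1:part/t2/[y]
after 13 — deliver 1→0: ·
after 14 — deliver 0→2: n2:part/t2/[y]
after 15 — deliver 2→0: ·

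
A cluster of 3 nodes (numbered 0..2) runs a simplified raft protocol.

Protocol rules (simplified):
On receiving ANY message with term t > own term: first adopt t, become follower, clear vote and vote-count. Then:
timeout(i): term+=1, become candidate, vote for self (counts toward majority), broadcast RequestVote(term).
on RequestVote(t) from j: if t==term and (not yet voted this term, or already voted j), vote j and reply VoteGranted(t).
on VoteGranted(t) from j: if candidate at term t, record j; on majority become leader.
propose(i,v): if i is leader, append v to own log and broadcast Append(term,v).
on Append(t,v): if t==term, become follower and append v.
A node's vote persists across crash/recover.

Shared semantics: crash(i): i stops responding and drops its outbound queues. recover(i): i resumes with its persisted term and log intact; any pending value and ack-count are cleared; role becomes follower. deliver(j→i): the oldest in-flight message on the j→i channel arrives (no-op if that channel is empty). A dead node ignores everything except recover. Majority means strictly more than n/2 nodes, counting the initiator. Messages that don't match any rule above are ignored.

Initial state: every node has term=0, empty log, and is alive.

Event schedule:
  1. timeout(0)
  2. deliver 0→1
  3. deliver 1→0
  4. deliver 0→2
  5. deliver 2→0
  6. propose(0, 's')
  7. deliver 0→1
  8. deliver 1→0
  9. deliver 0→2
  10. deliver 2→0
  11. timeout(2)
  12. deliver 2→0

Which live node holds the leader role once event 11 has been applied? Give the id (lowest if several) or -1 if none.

0

after 1 — timeout(0): n0:cand/t1/[-]
after 2 — deliver 0→1: n1:foll/t1/[-]
after 3 — deliver 1→0: n0:lead/t1/[-]
after 4 — deliver 0→2: n2:foll/t1/[-]
after 5 — deliver 2→0: ·
after 6 — propose(0,'s'): n0:lead/t1/[s]
after 7 — deliver 0→1: n1:foll/t1/[s]
after 8 — deliver 1→0: ·
after 9 — deliver 0→2: n2:foll/t1/[s]
after 10 — deliver 2→0: ·
after 11 — timeout(2): n2:cand/t2/[s]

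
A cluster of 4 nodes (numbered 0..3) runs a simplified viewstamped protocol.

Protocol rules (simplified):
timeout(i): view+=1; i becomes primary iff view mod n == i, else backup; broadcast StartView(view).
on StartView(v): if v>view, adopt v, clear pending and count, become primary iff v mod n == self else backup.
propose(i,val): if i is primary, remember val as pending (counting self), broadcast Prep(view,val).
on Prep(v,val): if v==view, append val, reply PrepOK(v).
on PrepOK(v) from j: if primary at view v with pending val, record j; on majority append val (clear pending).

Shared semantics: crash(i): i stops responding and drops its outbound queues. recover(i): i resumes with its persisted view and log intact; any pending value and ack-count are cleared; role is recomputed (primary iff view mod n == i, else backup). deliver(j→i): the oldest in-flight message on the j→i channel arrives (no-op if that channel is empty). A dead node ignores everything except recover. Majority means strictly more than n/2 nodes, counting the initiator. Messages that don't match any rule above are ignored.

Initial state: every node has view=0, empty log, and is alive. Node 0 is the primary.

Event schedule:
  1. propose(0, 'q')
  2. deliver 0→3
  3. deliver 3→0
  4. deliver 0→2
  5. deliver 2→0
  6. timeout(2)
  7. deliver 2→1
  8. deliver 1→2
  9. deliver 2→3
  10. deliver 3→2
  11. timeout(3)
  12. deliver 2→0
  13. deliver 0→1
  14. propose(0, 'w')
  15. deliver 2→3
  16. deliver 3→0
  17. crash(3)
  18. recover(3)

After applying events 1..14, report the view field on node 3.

2

e1 propose(0,'q'): ·
e2 deliver 0→3: 3[back,v=0,q]
e3 deliver 3→0: ·
e4 deliver 0→2: 2[back,v=0,q]
e5 deliver 2→0: 0[prim,v=0,q]
e6 timeout(2): 2[back,v=1,q]
e7 deliver 2→1: 1[prim,v=1,-]
e8 deliver 1→2: ·
e9 deliver 2→3: 3[back,v=1,q]
e10 deliver 3→2: ·
e11 timeout(3): 3[back,v=2,q]
e12 deliver 2→0: 0[back,v=1,q]
e13 deliver 0→1: ·
e14 propose(0,'w'): ·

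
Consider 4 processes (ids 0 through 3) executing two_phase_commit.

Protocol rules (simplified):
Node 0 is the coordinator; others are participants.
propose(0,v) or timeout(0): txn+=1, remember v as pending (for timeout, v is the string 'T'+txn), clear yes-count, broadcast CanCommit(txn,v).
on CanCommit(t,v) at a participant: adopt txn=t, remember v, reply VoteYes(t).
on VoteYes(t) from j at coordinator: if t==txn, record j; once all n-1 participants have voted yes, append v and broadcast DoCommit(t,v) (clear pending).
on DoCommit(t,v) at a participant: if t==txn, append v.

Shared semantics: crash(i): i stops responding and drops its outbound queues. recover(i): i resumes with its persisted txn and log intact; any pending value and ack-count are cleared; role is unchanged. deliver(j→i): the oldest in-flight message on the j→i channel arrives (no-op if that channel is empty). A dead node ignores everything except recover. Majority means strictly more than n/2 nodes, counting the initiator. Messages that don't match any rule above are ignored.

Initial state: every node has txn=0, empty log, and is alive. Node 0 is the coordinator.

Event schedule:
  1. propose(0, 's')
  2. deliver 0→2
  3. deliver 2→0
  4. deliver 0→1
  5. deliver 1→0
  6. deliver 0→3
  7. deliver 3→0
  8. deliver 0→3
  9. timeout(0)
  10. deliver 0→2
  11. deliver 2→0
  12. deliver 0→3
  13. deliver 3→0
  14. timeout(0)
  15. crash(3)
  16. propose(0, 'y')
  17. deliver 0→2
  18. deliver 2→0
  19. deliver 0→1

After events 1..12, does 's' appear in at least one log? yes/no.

1. propose(0,'s'):  <0:coor t1 ->
2. deliver 0→2:  <2:part t1 ->
3. deliver 2→0:  nop
4. deliver 0→1:  <1:part t1 ->
5. deliver 1→0:  nop
6. deliver 0→3:  <3:part t1 ->
7. deliver 3→0:  <0:coor t1 s>
8. deliver 0→3:  <3:part t1 s>
9. timeout(0):  <0:coor t2 s>
10. deliver 0→2:  <2:part t1 s>
11. deliver 2→0:  nop
12. deliver 0→3:  <3:part t2 s>

yes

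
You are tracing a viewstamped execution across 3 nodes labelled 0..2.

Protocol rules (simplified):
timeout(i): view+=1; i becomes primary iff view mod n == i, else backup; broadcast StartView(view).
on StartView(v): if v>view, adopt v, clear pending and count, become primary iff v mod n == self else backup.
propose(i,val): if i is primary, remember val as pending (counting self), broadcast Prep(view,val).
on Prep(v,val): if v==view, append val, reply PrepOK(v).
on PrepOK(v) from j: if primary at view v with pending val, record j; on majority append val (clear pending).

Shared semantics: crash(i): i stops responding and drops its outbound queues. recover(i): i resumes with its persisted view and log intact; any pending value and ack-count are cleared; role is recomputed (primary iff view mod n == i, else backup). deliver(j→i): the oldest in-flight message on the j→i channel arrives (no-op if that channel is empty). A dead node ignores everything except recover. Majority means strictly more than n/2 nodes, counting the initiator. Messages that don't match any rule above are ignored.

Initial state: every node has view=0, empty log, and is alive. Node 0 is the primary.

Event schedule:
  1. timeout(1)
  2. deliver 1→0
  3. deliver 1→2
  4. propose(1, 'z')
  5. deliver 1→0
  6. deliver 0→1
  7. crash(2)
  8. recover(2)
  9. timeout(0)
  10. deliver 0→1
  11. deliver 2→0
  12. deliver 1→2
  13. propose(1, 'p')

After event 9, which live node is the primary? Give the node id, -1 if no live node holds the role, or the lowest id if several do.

step 1 timeout(1): 1={prim,v=1,log=-}
step 2 deliver 1→0: 0={back,v=1,log=-}
step 3 deliver 1→2: 2={back,v=1,log=-}
step 4 propose(1,'z'): —
step 5 deliver 1→0: 0={back,v=1,log=z}
step 6 deliver 0→1: 1={prim,v=1,log=z}
step 7 crash(2): 2={✗back,v=1,log=-}
step 8 recover(2): 2={back,v=1,log=-}
step 9 timeout(0): 0={back,v=2,log=z}

1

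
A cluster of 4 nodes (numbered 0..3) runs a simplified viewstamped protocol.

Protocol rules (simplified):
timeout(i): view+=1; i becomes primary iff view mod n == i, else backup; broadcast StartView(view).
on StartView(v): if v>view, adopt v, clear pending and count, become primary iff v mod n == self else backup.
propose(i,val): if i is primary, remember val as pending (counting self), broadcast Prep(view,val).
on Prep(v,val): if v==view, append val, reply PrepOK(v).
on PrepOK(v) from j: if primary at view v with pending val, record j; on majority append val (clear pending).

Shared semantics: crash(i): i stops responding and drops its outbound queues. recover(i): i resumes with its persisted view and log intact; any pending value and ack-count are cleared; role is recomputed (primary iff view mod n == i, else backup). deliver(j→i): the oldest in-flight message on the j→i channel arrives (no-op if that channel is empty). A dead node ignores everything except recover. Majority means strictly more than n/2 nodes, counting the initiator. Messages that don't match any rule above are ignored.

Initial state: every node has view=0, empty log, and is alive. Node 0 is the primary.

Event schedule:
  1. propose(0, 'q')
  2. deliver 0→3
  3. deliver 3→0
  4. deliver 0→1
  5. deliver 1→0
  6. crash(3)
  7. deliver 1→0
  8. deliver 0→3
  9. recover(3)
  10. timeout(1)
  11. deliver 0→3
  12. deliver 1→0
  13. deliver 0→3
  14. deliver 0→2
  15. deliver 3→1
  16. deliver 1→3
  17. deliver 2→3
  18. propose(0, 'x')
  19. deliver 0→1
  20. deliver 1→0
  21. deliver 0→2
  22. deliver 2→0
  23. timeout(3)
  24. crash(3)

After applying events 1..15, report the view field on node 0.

1. propose(0,'q'):  nop
2. deliver 0→3:  <3:back v0 q>
3. deliver 3→0:  nop
4. deliver 0→1:  <1:back v0 q>
5. deliver 1→0:  <0:prim v0 q>
6. crash(3):  <3:✗back v0 q>
7. deliver 1→0:  nop
8. deliver 0→3:  nop
9. recover(3):  <3:back v0 q>
10. timeout(1):  <1:prim v1 q>
11. deliver 0→3:  nop
12. deliver 1→0:  <0:back v1 q>
13. deliver 0→3:  nop
14. deliver 0→2:  <2:back v0 q>
15. deliver 3→1:  nop

1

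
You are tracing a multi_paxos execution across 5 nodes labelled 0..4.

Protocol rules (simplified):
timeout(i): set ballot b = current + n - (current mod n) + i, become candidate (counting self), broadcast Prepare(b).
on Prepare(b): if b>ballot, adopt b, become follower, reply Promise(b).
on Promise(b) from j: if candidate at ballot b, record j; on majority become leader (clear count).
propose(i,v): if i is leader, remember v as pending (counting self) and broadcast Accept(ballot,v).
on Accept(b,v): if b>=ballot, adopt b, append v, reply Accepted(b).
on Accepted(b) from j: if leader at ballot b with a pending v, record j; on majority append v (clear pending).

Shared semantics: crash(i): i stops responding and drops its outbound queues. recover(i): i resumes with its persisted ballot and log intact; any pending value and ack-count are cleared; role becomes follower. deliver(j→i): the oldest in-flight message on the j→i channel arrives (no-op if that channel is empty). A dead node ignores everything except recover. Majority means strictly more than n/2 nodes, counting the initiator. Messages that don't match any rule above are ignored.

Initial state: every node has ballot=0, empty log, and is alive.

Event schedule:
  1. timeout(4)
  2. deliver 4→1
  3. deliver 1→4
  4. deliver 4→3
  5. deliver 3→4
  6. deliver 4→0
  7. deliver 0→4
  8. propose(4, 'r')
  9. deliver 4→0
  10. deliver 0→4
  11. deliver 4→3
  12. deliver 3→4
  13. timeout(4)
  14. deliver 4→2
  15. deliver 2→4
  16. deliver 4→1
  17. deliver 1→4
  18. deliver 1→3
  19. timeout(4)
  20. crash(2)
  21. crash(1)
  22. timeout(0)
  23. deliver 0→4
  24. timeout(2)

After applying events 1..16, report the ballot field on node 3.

9

step 1 timeout(4): 4={cand,b=9,log=-}
step 2 deliver 4→1: 1={foll,b=9,log=-}
step 3 deliver 1→4: —
step 4 deliver 4→3: 3={foll,b=9,log=-}
step 5 deliver 3→4: 4={lead,b=9,log=-}
step 6 deliver 4→0: 0={foll,b=9,log=-}
step 7 deliver 0→4: —
step 8 propose(4,'r'): —
step 9 deliver 4→0: 0={foll,b=9,log=r}
step 10 deliver 0→4: —
step 11 deliver 4→3: 3={foll,b=9,log=r}
step 12 deliver 3→4: 4={lead,b=9,log=r}
step 13 timeout(4): 4={cand,b=14,log=r}
step 14 deliver 4→2: 2={foll,b=9,log=-}
step 15 deliver 2→4: —
step 16 deliver 4→1: 1={foll,b=9,log=r}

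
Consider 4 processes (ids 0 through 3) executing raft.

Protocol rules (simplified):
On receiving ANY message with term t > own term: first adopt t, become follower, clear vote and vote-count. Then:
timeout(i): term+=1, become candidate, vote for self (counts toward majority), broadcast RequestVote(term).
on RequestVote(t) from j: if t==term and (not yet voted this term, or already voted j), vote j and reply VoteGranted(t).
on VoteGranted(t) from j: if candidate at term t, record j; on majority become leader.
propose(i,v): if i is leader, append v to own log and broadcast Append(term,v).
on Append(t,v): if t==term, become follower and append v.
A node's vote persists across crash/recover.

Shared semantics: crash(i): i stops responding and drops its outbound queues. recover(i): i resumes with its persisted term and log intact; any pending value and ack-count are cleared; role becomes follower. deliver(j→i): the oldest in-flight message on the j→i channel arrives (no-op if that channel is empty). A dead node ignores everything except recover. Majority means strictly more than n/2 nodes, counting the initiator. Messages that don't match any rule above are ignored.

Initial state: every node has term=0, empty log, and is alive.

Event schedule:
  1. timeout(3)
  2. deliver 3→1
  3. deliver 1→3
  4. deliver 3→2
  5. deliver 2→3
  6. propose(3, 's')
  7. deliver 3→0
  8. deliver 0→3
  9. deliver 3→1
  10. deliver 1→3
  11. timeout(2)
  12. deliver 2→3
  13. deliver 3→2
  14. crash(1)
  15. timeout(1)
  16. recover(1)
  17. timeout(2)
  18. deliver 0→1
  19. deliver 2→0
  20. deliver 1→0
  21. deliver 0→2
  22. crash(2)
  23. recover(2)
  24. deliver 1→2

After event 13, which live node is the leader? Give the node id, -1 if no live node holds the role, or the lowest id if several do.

step 1 timeout(3): 3={cand,t=1,log=-}
step 2 deliver 3→1: 1={foll,t=1,log=-}
step 3 deliver 1→3: —
step 4 deliver 3→2: 2={foll,t=1,log=-}
step 5 deliver 2→3: 3={lead,t=1,log=-}
step 6 propose(3,'s'): 3={lead,t=1,log=s}
step 7 deliver 3→0: 0={foll,t=1,log=-}
step 8 deliver 0→3: —
step 9 deliver 3→1: 1={foll,t=1,log=s}
step 10 deliver 1→3: —
step 11 timeout(2): 2={cand,t=2,log=-}
step 12 deliver 2→3: 3={foll,t=2,log=s}
step 13 deliver 3→2: —

-1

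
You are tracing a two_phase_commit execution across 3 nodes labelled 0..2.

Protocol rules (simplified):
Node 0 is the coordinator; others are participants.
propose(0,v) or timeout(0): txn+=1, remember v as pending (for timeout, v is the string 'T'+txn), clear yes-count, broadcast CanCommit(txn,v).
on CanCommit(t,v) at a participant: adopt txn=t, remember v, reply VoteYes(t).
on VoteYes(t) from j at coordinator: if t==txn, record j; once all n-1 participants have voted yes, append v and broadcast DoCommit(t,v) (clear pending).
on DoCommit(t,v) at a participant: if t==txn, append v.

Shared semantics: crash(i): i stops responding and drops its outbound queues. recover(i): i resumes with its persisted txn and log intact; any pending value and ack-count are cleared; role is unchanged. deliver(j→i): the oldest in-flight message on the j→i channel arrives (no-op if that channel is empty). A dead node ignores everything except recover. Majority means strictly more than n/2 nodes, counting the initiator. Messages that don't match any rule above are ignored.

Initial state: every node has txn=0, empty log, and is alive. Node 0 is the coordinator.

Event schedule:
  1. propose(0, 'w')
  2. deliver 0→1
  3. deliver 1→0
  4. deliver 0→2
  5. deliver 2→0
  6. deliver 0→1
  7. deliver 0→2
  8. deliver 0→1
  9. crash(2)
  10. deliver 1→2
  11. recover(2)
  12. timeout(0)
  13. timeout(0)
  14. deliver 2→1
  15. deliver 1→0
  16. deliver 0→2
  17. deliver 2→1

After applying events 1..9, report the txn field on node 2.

e1 propose(0,'w'): 0[coor,t=1,-]
e2 deliver 0→1: 1[part,t=1,-]
e3 deliver 1→0: ·
e4 deliver 0→2: 2[part,t=1,-]
e5 deliver 2→0: 0[coor,t=1,w]
e6 deliver 0→1: 1[part,t=1,w]
e7 deliver 0→2: 2[part,t=1,w]
e8 deliver 0→1: ·
e9 crash(2): 2[✗part,t=1,w]

1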